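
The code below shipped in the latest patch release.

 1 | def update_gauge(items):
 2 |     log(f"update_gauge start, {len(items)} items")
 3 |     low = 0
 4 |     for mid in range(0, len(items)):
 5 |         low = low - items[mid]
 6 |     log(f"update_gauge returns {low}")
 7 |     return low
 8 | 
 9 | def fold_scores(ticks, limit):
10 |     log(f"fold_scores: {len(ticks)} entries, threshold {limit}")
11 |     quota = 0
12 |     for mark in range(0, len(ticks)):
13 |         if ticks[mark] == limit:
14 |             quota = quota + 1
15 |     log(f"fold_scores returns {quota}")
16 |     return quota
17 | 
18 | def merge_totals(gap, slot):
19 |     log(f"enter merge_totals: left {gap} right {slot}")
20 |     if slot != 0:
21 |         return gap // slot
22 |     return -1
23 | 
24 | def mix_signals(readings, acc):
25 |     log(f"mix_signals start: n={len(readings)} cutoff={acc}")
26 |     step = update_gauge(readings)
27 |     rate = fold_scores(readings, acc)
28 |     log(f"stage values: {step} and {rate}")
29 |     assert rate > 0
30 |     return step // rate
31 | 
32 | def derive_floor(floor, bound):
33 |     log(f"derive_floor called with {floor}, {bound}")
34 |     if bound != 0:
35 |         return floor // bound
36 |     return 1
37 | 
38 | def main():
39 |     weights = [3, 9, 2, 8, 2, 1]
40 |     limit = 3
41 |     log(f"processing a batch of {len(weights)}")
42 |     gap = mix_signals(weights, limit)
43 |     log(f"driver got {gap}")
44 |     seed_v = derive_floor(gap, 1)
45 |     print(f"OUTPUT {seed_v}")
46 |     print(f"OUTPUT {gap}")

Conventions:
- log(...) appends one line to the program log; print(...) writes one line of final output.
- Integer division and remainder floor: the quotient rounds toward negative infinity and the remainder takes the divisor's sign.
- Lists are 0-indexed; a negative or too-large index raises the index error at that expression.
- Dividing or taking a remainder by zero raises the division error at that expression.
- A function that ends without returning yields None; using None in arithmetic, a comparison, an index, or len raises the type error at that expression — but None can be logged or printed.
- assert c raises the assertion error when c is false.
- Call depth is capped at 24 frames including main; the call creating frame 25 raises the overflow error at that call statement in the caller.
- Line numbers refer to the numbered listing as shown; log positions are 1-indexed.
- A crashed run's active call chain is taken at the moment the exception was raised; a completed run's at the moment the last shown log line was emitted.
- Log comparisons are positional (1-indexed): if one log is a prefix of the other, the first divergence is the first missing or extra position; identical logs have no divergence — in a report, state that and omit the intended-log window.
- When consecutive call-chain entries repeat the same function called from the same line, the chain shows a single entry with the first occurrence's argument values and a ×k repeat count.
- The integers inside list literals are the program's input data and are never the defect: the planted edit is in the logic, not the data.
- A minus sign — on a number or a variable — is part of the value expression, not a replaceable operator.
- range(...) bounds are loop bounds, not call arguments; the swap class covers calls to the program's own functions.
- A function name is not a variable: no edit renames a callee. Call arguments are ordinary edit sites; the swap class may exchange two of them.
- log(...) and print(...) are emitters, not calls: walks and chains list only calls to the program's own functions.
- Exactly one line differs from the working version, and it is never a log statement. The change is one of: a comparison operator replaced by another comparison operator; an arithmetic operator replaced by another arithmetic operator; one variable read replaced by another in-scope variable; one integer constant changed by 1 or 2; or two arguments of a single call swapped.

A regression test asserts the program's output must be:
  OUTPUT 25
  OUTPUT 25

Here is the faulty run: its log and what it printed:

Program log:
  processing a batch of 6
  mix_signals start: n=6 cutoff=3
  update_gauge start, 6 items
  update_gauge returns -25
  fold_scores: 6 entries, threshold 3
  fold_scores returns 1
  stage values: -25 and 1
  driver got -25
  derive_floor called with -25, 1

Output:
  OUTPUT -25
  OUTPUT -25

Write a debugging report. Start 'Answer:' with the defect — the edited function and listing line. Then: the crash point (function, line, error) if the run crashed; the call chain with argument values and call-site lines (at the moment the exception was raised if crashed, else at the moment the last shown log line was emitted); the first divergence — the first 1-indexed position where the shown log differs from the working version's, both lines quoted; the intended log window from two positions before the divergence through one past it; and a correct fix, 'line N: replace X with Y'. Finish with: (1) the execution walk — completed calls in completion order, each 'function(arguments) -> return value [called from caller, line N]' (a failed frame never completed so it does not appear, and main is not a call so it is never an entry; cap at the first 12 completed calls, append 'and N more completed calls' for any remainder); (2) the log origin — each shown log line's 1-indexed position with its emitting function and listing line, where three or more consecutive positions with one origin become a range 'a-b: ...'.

Answer: the defect is in update_gauge at line 5.
Key fact: The log first diverges at position 4: the faulty run prints 'update_gauge returns -25' where the working version prints 'update_gauge returns 25'.
Call chain: main -> derive_floor(-25, 1) (called at line 44).
First divergence: at position 4 the run shows 'update_gauge returns -25' where the working version logs 'update_gauge returns 25'.
Intended log window:
  2: mix_signals start: n=6 cutoff=3
  3: update_gauge start, 6 items
  4: update_gauge returns 25
  5: fold_scores: 6 entries, threshold 3
Execution walk:
  update_gauge([3, 9, 2, 8, 2, 1]) -> -25  [called from mix_signals, line 26]
  fold_scores([3, 9, 2, 8, 2, 1], 3) -> 1  [called from mix_signals, line 27]
  mix_signals([3, 9, 2, 8, 2, 1], 3) -> -25  [called from main, line 42]
  derive_floor(-25, 1) -> -25  [called from main, line 44]
Log origins:
  1 — main, line 41
  2 — mix_signals, line 25
  3 — update_gauge, line 2
  4 — update_gauge, line 6
  5 — fold_scores, line 10
  6 — fold_scores, line 15
  7 — mix_signals, line 28
  8 — main, line 43
  9 — derive_floor, line 33
A correct fix: line 5: replace `-` with `+`.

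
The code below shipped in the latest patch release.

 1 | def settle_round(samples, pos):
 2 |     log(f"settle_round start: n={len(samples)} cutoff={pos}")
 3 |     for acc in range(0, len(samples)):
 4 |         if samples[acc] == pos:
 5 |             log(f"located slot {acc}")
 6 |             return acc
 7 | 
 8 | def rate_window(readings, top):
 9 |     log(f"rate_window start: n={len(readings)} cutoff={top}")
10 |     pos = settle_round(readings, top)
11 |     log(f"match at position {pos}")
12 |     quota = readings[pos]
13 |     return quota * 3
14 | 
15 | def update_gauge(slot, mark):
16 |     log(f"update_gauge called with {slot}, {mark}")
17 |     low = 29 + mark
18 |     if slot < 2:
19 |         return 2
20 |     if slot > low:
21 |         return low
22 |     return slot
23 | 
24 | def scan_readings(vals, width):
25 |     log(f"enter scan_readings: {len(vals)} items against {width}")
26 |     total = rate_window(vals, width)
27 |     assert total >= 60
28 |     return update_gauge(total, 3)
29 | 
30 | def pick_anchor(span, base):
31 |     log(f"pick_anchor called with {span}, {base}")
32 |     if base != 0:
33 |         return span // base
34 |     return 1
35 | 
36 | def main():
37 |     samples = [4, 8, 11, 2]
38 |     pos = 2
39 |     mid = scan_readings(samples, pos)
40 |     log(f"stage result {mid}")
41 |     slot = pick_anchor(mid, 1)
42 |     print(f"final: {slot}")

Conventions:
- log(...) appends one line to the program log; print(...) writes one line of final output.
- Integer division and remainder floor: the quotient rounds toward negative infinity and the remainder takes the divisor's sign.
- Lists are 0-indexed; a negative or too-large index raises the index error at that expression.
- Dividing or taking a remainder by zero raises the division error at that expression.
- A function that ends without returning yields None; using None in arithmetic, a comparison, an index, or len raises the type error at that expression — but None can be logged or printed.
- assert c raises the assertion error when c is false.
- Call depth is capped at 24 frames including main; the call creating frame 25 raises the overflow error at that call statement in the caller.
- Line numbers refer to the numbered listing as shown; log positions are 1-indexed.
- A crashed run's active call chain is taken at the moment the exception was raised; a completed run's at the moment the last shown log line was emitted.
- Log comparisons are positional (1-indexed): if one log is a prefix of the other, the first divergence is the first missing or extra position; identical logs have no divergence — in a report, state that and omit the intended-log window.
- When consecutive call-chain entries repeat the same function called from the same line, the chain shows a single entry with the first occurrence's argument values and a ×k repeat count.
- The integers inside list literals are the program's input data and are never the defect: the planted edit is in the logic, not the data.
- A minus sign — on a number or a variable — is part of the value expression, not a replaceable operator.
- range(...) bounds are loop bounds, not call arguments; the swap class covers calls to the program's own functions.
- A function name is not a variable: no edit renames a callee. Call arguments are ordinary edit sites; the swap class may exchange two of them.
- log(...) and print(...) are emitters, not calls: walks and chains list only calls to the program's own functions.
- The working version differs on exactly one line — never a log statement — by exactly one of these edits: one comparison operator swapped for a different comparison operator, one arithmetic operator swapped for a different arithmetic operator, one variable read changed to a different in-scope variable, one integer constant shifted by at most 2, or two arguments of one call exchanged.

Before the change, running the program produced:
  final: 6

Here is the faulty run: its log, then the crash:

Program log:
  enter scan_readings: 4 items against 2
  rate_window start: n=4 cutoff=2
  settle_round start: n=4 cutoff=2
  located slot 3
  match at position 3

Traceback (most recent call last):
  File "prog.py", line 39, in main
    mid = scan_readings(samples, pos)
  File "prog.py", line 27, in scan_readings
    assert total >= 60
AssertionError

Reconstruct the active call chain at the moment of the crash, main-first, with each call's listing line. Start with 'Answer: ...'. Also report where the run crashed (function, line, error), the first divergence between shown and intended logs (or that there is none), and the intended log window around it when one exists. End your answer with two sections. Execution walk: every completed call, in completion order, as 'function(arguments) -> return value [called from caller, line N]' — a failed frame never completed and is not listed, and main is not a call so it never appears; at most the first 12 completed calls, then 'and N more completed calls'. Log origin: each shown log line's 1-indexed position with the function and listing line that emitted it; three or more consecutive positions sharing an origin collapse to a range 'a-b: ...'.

Answer: main -> scan_readings (called at line 39).
Core observation: Only 5 log lines were emitted before the run died; the intended continuation was 'update_gauge called with 6, 3'.
Crash: scan_readings, line 27, AssertionError.
First divergence: position 6 (shown log ended at 5 lines; the working version continues: 'update_gauge called with 6, 3').
Intended log window:
  4: located slot 3
  5: match at position 3
  6: update_gauge called with 6, 3
  7: stage result 6
Execution walk:
  settle_round([4, 8, 11, 2], 2) -> 3  [called from rate_window, line 10]
  rate_window([4, 8, 11, 2], 2) -> 6  [called from scan_readings, line 26]
Log origins:
  1: emitted by scan_readings (line 25)
  2: emitted by rate_window (line 9)
  3: emitted by settle_round (line 2)
  4: emitted by settle_round (line 5)
  5: emitted by rate_window (line 11)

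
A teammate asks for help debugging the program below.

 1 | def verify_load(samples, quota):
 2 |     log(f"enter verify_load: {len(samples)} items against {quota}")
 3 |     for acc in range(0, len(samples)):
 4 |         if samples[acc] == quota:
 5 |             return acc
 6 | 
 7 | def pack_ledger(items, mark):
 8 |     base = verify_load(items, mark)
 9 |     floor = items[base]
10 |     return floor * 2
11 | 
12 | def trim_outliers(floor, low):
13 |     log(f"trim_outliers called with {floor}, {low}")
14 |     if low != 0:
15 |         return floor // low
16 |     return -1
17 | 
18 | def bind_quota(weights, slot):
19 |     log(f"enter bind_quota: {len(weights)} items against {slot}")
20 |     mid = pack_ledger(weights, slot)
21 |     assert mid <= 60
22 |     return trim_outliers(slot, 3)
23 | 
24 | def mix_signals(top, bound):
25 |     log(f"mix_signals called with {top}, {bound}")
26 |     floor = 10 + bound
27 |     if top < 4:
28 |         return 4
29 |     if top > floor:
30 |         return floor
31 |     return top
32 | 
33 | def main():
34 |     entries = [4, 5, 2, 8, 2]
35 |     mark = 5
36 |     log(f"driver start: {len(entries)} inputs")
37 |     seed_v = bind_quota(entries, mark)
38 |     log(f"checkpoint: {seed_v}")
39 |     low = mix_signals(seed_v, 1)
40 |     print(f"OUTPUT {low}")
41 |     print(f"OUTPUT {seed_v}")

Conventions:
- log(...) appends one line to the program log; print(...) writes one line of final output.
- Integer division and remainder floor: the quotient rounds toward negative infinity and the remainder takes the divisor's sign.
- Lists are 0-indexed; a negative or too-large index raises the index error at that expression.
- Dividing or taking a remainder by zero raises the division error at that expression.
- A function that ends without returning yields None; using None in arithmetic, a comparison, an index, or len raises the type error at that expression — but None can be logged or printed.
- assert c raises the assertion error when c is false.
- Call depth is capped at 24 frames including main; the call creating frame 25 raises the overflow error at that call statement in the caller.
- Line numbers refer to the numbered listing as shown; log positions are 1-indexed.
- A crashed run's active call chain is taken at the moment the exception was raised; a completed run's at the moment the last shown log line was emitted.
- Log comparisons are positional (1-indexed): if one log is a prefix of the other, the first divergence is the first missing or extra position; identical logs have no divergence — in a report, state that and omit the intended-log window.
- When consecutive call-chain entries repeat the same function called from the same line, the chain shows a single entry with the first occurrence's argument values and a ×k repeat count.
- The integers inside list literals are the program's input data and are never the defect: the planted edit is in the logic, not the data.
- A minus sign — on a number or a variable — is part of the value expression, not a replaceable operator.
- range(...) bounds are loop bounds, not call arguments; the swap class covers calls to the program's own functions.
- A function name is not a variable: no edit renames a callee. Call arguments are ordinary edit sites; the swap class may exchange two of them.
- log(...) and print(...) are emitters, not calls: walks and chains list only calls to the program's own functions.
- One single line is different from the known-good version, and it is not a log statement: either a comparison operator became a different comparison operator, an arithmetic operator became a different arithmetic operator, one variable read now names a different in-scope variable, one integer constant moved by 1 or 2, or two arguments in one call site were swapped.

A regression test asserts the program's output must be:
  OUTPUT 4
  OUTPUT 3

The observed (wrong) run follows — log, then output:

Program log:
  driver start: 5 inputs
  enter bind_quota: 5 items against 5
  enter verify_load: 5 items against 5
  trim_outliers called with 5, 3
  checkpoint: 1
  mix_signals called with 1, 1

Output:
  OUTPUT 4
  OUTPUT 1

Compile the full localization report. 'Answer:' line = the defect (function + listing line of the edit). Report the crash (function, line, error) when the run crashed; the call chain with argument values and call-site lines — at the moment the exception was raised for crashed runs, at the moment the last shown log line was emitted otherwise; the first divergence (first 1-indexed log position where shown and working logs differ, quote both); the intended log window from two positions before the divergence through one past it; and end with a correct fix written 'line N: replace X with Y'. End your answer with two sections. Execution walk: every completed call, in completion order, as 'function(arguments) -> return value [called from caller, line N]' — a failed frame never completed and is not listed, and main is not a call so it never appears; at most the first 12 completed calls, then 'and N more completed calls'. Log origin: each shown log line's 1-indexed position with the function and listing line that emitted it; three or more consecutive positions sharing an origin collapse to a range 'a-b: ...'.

Answer: the defect is in bind_quota at line 22.
Key observation: At log position 4 the runs split — shown 'trim_outliers called with 5, 3', but the working version logs 'trim_outliers called with 10, 3'.
Call chain: main -> mix_signals(1, 1) (called at line 39).
First divergence: position 4 — shown 'trim_outliers called with 5, 3', intended 'trim_outliers called with 10, 3'.
Intended log window:
  2: enter bind_quota: 5 items against 5
  3: enter verify_load: 5 items against 5
  4: trim_outliers called with 10, 3
  5: checkpoint: 3
Execution walk:
  verify_load([4, 5, 2, 8, 2], 5) -> 1  [called from pack_ledger, line 8]
  pack_ledger([4, 5, 2, 8, 2], 5) -> 10  [called from bind_quota, line 20]
  trim_outliers(5, 3) -> 1  [called from bind_quota, line 22]
  bind_quota([4, 5, 2, 8, 2], 5) -> 1  [called from main, line 37]
  mix_signals(1, 1) -> 4  [called from main, line 39]
Log origins:
  1 — main, line 36
  2 — bind_quota, line 19
  3 — verify_load, line 2
  4 — trim_outliers, line 13
  5 — main, line 38
  6 — mix_signals, line 25
A correct fix: line 22: replace `slot` with `mid`.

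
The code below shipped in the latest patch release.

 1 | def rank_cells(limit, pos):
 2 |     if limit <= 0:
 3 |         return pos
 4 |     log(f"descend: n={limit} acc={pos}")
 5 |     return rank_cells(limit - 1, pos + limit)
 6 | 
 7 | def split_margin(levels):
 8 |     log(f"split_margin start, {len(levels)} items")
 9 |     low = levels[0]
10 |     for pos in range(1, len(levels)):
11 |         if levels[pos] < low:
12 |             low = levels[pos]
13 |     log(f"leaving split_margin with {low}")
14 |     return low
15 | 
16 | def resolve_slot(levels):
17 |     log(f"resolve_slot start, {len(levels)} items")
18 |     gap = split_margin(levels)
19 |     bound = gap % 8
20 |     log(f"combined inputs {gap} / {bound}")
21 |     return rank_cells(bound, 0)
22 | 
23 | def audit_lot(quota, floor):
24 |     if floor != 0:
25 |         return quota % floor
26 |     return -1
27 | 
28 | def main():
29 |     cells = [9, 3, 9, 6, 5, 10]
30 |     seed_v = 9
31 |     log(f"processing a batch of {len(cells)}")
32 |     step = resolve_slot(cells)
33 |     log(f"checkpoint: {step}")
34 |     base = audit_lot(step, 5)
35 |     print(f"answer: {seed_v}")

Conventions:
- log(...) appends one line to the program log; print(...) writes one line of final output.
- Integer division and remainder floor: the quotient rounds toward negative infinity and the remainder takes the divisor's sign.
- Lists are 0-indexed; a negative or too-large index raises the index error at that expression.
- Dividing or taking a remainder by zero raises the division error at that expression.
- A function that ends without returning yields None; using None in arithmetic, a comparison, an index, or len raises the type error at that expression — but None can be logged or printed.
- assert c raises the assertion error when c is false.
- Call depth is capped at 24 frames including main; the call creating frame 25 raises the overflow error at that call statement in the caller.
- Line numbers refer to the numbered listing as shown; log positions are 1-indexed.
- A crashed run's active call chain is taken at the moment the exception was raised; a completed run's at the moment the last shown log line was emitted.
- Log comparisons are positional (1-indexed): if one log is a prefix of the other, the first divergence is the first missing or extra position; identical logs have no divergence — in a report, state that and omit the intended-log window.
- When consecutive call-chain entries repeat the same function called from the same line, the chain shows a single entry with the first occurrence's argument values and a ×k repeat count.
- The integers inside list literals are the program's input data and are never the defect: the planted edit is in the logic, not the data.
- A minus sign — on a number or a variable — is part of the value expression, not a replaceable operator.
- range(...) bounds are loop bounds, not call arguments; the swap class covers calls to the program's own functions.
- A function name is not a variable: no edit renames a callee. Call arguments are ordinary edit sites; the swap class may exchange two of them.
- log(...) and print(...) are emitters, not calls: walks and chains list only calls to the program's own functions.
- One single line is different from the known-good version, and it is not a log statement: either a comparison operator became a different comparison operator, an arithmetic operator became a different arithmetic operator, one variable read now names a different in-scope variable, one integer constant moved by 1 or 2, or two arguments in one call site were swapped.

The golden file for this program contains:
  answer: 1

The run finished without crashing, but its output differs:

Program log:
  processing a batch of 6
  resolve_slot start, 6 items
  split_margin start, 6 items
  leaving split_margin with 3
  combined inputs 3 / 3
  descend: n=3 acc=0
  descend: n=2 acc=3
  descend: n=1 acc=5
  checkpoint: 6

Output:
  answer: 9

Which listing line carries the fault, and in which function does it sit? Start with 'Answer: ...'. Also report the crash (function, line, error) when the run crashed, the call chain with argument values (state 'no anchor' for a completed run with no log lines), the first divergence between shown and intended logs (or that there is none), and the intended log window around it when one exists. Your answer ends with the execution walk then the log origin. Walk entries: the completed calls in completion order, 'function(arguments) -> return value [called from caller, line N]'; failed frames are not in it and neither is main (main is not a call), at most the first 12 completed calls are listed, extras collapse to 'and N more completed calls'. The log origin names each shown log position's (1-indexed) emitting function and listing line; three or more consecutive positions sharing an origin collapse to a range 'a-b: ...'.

Answer: the defect is in main at line 35.
Core observation: Nothing in the log betrays the bug — only the output does.
Call chain: main.
First divergence: none (the log streams are identical).
Execution walk:
  split_margin([9, 3, 9, 6, 5, 10]) -> 3  [called from resolve_slot, line 18]
  rank_cells(0, 6) -> 6  [called from rank_cells, line 5]
  rank_cells(1, 5) -> 6  [called from rank_cells, line 5]
  rank_cells(2, 3) -> 6  [called from rank_cells, line 5]
  rank_cells(3, 0) -> 6  [called from resolve_slot, line 21]
  resolve_slot([9, 3, 9, 6, 5, 10]) -> 6  [called from main, line 32]
  audit_lot(6, 5) -> 1  [called from main, line 34]
Origin of each log line:
  1: emitted by main (line 31)
  2: emitted by resolve_slot (line 17)
  3: emitted by split_margin (line 8)
  4: emitted by split_margin (line 13)
  5: emitted by resolve_slot (line 20)
  6-8: emitted by rank_cells (line 4)
  9: emitted by main (line 33)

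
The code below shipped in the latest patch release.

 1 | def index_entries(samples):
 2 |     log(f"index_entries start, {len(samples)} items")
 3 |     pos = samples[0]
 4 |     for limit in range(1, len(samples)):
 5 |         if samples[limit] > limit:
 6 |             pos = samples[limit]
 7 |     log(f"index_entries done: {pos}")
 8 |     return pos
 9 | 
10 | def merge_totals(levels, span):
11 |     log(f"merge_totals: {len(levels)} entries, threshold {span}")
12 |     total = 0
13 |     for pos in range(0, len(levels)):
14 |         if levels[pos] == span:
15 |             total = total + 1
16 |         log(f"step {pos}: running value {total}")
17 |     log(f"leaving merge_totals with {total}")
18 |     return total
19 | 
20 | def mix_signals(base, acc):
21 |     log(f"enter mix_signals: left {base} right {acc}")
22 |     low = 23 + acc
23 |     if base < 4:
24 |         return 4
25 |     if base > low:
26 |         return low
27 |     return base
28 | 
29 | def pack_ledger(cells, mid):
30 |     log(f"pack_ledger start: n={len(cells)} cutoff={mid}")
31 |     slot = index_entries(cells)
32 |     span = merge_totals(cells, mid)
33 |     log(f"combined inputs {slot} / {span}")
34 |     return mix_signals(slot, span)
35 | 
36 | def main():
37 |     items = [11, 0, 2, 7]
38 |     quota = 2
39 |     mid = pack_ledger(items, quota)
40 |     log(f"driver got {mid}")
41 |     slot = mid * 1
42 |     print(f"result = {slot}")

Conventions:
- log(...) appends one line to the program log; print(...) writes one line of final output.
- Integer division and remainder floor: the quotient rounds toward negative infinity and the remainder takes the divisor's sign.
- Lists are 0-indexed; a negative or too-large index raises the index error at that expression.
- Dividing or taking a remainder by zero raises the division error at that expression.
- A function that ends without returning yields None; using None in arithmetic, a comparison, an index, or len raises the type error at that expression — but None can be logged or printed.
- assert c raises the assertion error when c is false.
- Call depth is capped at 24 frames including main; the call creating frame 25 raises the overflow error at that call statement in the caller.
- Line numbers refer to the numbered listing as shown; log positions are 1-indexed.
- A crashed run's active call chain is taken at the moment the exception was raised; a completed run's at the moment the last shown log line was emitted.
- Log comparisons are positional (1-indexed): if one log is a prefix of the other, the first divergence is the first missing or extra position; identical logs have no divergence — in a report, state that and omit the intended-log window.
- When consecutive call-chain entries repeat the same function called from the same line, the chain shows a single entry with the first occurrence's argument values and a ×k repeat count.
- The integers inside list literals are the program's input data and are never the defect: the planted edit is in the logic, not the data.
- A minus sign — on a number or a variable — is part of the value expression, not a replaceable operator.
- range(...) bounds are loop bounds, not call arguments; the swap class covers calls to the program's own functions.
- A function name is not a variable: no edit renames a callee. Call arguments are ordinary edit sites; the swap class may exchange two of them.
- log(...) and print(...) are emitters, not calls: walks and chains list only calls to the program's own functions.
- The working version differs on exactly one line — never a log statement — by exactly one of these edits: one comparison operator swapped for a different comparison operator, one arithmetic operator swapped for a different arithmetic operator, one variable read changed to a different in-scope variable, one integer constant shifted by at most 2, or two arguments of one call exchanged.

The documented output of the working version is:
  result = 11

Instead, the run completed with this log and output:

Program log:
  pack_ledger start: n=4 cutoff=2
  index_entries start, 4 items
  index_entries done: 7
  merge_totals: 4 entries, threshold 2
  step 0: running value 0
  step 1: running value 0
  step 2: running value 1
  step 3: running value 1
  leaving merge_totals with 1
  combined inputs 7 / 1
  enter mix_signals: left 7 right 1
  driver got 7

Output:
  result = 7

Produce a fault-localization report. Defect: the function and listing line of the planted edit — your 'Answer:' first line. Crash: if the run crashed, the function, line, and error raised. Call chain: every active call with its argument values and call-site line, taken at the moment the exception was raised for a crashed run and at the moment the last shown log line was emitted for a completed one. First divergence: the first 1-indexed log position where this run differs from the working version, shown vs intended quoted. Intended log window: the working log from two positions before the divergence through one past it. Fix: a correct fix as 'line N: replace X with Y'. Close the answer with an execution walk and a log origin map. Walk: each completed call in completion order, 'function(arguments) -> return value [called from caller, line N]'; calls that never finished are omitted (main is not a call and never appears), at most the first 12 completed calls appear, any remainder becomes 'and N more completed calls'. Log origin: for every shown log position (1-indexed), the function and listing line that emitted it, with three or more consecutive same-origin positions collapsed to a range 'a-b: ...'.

Answer: the defect is in index_entries at line 5.
The tell: Position 3 is the first bad log line: 'index_entries done: 7' should read 'index_entries done: 11'.
Call chain: main.
First divergence: position 3 — shown 'index_entries done: 7', intended 'index_entries done: 11'.
Intended log window:
  1: pack_ledger start: n=4 cutoff=2
  2: index_entries start, 4 items
  3: index_entries done: 11
  4: merge_totals: 4 entries, threshold 2
Execution walk:
  index_entries([11, 0, 2, 7]) -> 7  [called from pack_ledger, line 31]
  merge_totals([11, 0, 2, 7], 2) -> 1  [called from pack_ledger, line 32]
  mix_signals(7, 1) -> 7  [called from pack_ledger, line 34]
  pack_ledger([11, 0, 2, 7], 2) -> 7  [called from main, line 39]
Log origin:
  1: from pack_ledger, line 30
  2: from index_entries, line 2
  3: from index_entries, line 7
  4: from merge_totals, line 11
  5-8: from merge_totals, line 16
  9: from merge_totals, line 17
  10: from pack_ledger, line 33
  11: from mix_signals, line 21
  12: from main, line 40
A correct fix: line 5: replace `samples[limit] > limit` with `samples[limit] > pos`.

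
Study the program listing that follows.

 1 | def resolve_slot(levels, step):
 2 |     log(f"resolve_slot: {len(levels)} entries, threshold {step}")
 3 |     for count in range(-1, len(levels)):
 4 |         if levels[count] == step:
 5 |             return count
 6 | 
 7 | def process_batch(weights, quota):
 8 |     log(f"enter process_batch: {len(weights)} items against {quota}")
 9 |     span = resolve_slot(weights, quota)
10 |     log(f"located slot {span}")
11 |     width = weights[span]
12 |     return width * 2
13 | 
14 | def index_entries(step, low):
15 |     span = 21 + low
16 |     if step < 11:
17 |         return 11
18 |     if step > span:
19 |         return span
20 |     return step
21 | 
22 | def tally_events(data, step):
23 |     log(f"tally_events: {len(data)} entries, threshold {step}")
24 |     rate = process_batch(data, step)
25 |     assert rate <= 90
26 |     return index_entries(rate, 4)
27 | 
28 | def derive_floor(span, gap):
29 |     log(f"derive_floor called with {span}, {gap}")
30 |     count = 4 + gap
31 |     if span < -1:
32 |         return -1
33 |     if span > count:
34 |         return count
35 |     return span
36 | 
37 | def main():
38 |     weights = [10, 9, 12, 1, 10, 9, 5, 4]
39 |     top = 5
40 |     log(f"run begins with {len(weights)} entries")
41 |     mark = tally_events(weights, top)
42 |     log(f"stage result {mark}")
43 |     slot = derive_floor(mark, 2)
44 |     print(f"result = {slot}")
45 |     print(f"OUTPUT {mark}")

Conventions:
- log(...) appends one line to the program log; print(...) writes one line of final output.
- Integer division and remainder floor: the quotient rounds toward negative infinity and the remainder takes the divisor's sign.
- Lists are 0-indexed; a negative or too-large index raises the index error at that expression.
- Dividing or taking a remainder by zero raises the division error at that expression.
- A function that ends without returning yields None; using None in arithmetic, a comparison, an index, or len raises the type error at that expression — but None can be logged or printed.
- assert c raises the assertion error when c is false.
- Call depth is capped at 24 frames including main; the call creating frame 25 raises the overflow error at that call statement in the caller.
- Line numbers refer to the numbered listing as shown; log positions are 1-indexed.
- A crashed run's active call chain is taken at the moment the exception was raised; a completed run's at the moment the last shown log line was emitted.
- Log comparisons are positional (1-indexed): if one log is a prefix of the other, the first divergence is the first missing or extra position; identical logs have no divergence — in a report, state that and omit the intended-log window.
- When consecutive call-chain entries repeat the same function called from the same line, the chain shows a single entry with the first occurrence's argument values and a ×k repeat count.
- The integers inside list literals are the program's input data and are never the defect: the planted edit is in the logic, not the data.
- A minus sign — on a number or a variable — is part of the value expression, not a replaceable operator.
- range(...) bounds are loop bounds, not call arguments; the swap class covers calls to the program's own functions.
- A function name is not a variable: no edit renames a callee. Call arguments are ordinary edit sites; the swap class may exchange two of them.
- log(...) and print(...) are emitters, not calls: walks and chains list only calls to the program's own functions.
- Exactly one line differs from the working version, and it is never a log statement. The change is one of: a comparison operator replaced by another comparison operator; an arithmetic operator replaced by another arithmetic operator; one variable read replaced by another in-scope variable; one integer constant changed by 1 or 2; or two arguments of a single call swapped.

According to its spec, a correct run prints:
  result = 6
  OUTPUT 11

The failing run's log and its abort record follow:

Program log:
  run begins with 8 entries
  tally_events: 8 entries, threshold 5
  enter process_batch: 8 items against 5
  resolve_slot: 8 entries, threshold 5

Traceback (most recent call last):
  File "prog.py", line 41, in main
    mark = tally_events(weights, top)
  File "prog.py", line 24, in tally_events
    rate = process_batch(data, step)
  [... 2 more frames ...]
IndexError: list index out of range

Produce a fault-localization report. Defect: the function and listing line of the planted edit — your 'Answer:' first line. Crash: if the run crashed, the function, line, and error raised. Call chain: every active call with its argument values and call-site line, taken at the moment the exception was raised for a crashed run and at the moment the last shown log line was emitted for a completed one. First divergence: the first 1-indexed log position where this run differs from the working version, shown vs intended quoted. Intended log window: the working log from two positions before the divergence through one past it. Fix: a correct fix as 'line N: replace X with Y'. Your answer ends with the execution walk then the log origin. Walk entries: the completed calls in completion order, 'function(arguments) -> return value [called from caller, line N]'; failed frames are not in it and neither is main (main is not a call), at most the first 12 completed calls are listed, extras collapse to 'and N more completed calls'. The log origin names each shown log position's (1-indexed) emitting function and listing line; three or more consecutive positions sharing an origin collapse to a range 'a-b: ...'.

Answer: the defect is in resolve_slot at line 3.
Key fact: A complete run would log 'located slot 6' next, but this one stopped at 4 lines.
Crash: resolve_slot, line 4, IndexError.
Call chain: main -> tally_events([10, 9, 12, 1, 10, 9, 5, 4], 5) (called at line 41) -> process_batch([10, 9, 12, 1, 10, 9, 5, 4], 5) (called at line 24) -> resolve_slot([10, 9, 12, 1, 10, 9, 5, 4], 5) (called at line 9).
First divergence: position 5; the shown log stops at 4 lines while the working version next logs 'located slot 6'.
Intended log window:
  3: enter process_batch: 8 items against 5
  4: resolve_slot: 8 entries, threshold 5
  5: located slot 6
  6: stage result 11
Execution walk:
  (no call completed)
Log origins:
  1 — main, line 40
  2 — tally_events, line 23
  3 — process_batch, line 8
  4 — resolve_slot, line 2
A correct fix: line 3: replace `-1` with `0`.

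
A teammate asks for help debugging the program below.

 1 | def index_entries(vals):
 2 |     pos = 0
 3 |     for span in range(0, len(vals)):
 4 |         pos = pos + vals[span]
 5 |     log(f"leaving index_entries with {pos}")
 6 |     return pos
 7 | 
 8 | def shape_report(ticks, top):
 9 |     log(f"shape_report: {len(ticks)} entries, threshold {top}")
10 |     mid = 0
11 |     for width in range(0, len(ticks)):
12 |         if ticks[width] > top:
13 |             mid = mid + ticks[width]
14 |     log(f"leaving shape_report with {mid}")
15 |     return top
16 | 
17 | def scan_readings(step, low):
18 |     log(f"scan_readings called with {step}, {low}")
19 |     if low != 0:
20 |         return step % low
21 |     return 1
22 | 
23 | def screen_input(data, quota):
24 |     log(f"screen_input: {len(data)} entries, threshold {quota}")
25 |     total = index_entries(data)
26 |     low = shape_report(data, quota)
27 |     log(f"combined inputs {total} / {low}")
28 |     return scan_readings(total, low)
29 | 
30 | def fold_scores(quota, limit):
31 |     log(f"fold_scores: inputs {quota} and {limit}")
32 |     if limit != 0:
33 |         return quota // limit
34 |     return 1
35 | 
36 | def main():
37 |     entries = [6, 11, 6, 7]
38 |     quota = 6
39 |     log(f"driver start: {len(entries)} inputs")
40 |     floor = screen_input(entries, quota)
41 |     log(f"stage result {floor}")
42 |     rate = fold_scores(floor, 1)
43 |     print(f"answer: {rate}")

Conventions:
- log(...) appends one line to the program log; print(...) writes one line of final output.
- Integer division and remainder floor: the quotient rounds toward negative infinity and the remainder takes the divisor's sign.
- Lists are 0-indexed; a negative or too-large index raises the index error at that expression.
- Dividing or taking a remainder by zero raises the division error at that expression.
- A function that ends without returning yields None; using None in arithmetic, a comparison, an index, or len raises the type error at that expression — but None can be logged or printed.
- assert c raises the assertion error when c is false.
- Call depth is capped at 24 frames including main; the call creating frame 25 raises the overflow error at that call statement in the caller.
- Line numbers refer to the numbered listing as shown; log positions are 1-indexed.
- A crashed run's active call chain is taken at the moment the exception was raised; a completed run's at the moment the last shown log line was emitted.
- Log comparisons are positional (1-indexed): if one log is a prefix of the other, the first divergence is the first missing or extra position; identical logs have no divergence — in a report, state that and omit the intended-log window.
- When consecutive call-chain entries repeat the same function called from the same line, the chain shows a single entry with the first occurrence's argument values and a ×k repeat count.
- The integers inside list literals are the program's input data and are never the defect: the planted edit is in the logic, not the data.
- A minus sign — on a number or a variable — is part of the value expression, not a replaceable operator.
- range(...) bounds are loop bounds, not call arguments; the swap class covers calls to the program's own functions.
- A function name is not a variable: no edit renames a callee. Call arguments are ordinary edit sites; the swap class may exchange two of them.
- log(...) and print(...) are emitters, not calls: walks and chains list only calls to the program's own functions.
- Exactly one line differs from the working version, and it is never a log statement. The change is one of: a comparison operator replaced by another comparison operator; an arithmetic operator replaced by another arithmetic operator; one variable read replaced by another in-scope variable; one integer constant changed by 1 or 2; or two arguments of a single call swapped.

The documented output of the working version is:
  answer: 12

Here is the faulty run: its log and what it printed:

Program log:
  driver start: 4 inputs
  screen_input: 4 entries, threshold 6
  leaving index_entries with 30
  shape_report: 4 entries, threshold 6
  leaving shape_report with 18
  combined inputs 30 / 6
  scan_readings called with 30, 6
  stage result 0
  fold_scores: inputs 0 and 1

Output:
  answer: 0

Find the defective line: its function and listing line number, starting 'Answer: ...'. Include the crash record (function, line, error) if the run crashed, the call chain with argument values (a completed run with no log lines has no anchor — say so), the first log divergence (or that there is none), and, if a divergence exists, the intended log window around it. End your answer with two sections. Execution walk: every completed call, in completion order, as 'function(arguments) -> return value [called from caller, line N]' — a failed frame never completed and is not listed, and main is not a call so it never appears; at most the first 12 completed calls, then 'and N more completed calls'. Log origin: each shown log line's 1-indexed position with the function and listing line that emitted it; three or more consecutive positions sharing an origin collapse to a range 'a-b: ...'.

Answer: the defect is in shape_report at line 15.
Key observation: Position 6 is the first bad log line: 'combined inputs 30 / 6' should read 'combined inputs 30 / 18'.
Call chain: main -> fold_scores(0, 1) (called at line 42).
First divergence: at position 6 the run shows 'combined inputs 30 / 6' where the working version logs 'combined inputs 30 / 18'.
Intended log window:
  4: shape_report: 4 entries, threshold 6
  5: leaving shape_report with 18
  6: combined inputs 30 / 18
  7: scan_readings called with 30, 18
Execution walk:
  index_entries([6, 11, 6, 7]) -> 30  [called from screen_input, line 25]
  shape_report([6, 11, 6, 7], 6) -> 6  [called from screen_input, line 26]
  scan_readings(30, 6) -> 0  [called from screen_input, line 28]
  screen_input([6, 11, 6, 7], 6) -> 0  [called from main, line 40]
  fold_scores(0, 1) -> 0  [called from main, line 42]
Origin of each log line:
  1: emitted by main (line 39)
  2: emitted by screen_input (line 24)
  3: emitted by index_entries (line 5)
  4: emitted by shape_report (line 9)
  5: emitted by shape_report (line 14)
  6: emitted by screen_input (line 27)
  7: emitted by scan_readings (line 18)
  8: emitted by main (line 41)
  9: emitted by fold_scores (line 31)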